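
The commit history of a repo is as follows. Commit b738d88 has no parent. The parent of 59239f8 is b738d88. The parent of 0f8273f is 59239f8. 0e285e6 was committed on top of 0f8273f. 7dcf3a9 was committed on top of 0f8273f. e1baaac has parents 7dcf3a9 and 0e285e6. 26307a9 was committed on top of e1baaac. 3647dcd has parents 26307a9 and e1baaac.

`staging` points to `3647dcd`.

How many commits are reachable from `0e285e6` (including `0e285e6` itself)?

Walking parent pointers from 0e285e6: reachable set = {0e285e6, 0f8273f, 59239f8, b738d88}.
That is 4 commits.

4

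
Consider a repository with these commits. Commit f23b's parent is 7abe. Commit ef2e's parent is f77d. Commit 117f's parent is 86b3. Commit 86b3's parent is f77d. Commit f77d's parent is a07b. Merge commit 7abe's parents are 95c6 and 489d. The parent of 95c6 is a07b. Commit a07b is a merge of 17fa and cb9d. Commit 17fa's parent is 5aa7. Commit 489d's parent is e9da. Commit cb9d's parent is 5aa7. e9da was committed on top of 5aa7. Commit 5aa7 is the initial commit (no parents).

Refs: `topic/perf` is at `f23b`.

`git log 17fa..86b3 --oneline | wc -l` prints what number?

Reachable from 86b3: {17fa, 5aa7, 86b3, a07b, cb9d, f77d}.
Reachable from 17fa: {17fa, 5aa7}.
In 86b3's history but not 17fa's: {86b3, a07b, cb9d, f77d} — 4 commits.

4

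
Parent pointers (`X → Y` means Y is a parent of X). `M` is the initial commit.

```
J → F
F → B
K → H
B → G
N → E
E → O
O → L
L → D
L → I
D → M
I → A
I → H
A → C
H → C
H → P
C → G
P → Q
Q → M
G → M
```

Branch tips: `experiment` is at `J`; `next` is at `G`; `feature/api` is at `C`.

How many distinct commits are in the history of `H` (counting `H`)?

6

Walking parent pointers from H: reachable set = {C, G, H, M, P, Q}.
That is 6 commits.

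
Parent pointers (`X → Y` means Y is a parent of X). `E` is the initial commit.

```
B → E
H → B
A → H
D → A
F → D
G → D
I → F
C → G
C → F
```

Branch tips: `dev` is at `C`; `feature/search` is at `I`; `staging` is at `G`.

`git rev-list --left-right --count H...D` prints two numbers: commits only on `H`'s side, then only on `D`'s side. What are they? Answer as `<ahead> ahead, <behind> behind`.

0 ahead, 2 behind

Reachable from H: {B, E, H}.
Reachable from D: {A, B, D, E, H}.
Only in H's history (ahead): {} — 0.
Only in D's history (behind): {A, D} — 2.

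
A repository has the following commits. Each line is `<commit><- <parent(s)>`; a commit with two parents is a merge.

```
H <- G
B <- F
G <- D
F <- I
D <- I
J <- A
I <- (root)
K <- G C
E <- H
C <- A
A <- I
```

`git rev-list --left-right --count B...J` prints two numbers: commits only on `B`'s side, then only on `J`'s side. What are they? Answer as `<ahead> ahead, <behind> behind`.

2 ahead, 2 behind

Reachable from B: {B, F, I}.
Reachable from J: {A, I, J}.
Only in B's history (ahead): {B, F} — 2.
Only in J's history (behind): {A, J} — 2.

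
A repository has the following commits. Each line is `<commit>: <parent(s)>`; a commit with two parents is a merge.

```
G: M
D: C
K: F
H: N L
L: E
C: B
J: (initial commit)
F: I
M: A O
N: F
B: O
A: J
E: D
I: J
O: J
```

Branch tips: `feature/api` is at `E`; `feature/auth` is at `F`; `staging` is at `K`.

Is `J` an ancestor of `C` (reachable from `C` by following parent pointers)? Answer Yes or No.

Yes

Ancestors of C (commits reachable by following parents): {B, C, J, O}.
J is in that set, so it is an ancestor of C.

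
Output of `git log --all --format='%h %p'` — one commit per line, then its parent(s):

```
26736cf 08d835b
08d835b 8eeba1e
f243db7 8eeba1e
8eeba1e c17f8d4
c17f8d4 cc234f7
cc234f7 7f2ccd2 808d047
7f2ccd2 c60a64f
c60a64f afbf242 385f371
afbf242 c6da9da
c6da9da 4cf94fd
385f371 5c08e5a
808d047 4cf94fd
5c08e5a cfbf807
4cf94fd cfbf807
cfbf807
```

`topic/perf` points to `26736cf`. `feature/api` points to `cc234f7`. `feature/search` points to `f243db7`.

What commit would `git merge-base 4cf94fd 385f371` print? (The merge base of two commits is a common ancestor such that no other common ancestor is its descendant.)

cfbf807

Ancestors of 4cf94fd: {4cf94fd, cfbf807}.
Ancestors of 385f371: {385f371, 5c08e5a, cfbf807}.
Common ancestors: {cfbf807}.
The only common ancestor is cfbf807, so it is the merge base.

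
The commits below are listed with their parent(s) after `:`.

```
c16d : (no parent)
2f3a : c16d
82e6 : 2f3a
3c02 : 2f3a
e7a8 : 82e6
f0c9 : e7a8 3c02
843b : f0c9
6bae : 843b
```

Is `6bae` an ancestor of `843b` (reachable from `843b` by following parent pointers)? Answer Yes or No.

No

Ancestors of 843b: {2f3a, 3c02, 82e6, 843b, c16d, e7a8, f0c9}.
6bae is not in that set, so it is not an ancestor of 843b.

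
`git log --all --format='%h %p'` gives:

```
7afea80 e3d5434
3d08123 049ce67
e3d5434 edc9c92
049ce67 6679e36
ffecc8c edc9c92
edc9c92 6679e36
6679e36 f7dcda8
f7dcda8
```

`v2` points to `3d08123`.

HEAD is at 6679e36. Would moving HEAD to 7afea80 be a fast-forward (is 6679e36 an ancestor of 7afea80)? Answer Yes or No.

Yes

A fast-forward from 6679e36 to 7afea80 is possible iff 6679e36 is an ancestor of 7afea80.
Ancestors of 7afea80: {6679e36, 7afea80, e3d5434, edc9c92, f7dcda8}.
6679e36 is among them, so fast-forward is possible.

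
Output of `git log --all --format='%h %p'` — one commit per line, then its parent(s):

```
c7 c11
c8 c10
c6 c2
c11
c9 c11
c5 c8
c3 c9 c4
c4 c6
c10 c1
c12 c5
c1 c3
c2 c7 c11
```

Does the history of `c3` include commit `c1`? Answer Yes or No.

No

Ancestors of c3: {c11, c2, c3, c4, c6, c7, c9}.
c1 is not in that set, so it is not an ancestor of c3.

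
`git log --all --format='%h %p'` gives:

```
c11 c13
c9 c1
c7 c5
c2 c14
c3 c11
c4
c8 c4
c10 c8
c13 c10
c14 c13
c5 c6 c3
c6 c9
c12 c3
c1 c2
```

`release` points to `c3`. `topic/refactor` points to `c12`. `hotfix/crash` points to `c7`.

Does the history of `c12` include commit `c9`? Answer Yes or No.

Ancestors of c12: {c10, c11, c12, c13, c3, c4, c8}.
c9 is not in that set, so it is not an ancestor of c12.

No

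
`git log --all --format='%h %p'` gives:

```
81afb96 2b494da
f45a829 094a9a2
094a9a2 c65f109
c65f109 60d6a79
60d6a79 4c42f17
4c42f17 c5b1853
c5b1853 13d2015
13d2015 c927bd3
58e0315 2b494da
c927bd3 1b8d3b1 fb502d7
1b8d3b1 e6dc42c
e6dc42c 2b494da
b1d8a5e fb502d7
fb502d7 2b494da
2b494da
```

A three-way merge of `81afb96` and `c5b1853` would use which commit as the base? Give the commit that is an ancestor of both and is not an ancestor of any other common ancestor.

2b494da

Ancestors of 81afb96: {2b494da, 81afb96}.
Ancestors of c5b1853: {13d2015, 1b8d3b1, 2b494da, c5b1853, c927bd3, e6dc42c, fb502d7}.
Common ancestors: {2b494da}.
The only common ancestor is 2b494da, so it is the merge base.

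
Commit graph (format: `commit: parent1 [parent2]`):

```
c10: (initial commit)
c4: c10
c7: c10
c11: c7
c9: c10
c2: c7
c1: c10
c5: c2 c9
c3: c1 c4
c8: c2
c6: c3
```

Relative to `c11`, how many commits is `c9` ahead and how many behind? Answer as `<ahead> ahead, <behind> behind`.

Reachable from c9: {c10, c9}.
Reachable from c11: {c10, c11, c7}.
Only in c9's history (ahead): {c9} — 1.
Only in c11's history (behind): {c11, c7} — 2.

1 ahead, 2 behind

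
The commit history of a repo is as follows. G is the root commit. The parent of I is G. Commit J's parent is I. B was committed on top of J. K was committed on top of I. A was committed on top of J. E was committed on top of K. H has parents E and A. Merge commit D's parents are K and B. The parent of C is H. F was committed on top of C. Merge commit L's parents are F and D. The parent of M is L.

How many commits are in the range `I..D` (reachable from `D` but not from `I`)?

Reachable from D: {B, D, G, I, J, K}.
Reachable from I: {G, I}.
In D's history but not I's: {B, D, J, K} — 4 commits.

4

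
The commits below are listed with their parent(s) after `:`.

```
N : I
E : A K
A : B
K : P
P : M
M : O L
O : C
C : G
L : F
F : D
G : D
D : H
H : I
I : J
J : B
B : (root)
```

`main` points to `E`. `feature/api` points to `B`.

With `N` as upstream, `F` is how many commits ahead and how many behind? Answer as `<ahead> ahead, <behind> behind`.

3 ahead, 1 behind

Reachable from F: {B, D, F, H, I, J}.
Reachable from N: {B, I, J, N}.
Only in F's history (ahead): {D, F, H} — 3.
Only in N's history (behind): {N} — 1.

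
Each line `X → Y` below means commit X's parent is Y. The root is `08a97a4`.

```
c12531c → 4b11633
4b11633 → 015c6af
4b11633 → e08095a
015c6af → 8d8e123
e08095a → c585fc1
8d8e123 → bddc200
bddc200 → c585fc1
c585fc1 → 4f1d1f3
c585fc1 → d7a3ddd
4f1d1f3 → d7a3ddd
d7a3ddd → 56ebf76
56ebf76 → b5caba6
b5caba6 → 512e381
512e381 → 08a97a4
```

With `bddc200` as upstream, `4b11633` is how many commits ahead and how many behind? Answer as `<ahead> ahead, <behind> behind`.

Reachable from 4b11633: {015c6af, 08a97a4, 4b11633, 4f1d1f3, 512e381, 56ebf76, 8d8e123, b5caba6, bddc200, c585fc1, d7a3ddd, e08095a}.
Reachable from bddc200: {08a97a4, 4f1d1f3, 512e381, 56ebf76, b5caba6, bddc200, c585fc1, d7a3ddd}.
Only in 4b11633's history (ahead): {015c6af, 4b11633, 8d8e123, e08095a} — 4.
Only in bddc200's history (behind): {} — 0.

4 ahead, 0 behind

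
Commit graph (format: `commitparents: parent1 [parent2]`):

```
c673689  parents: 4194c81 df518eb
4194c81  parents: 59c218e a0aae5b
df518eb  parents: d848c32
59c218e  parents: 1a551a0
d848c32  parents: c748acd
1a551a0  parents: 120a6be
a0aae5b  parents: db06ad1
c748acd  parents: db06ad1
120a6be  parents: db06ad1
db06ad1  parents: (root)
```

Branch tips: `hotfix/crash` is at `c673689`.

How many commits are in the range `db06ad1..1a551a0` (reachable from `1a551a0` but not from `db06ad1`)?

Reachable from 1a551a0: {120a6be, 1a551a0, db06ad1}.
Reachable from db06ad1: {db06ad1}.
In 1a551a0's history but not db06ad1's: {120a6be, 1a551a0} — 2 commits.

2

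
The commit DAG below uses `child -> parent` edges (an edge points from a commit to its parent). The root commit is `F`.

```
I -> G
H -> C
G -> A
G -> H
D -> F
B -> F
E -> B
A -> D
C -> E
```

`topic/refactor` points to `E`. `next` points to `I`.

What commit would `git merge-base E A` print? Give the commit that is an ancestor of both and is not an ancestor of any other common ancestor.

F

Ancestors of E: {B, E, F}.
Ancestors of A: {A, D, F}.
Common ancestors: {F}.
The only common ancestor is F, so it is the merge base.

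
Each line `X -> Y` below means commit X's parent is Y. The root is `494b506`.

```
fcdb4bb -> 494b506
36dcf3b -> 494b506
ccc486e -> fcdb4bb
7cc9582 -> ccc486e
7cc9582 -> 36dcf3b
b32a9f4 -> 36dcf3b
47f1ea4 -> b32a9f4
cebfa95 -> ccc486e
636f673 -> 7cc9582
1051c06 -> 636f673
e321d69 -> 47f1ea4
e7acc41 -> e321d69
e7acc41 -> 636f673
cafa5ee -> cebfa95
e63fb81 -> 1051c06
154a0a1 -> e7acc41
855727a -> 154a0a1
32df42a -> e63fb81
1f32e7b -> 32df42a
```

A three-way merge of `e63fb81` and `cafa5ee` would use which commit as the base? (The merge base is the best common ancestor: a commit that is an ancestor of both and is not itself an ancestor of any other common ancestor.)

Ancestors of e63fb81: {1051c06, 36dcf3b, 494b506, 636f673, 7cc9582, ccc486e, e63fb81, fcdb4bb}.
Ancestors of cafa5ee: {494b506, cafa5ee, ccc486e, cebfa95, fcdb4bb}.
Common ancestors: {494b506, ccc486e, fcdb4bb}.
Among these, ccc486e is not an ancestor of any other common ancestor — it is the merge base.

ccc486e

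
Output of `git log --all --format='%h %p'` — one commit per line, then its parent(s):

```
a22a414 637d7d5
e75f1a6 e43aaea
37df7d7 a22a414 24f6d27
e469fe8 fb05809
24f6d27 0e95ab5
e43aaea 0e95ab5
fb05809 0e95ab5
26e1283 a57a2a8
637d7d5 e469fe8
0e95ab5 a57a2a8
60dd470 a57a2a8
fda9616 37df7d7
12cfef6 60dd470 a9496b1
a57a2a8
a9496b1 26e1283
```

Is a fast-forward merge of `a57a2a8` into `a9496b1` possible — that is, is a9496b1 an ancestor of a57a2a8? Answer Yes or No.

No

A fast-forward from a9496b1 to a57a2a8 is possible iff a9496b1 is an ancestor of a57a2a8.
Ancestors of a57a2a8: {a57a2a8}.
a9496b1 is not among them, so fast-forward is not possible.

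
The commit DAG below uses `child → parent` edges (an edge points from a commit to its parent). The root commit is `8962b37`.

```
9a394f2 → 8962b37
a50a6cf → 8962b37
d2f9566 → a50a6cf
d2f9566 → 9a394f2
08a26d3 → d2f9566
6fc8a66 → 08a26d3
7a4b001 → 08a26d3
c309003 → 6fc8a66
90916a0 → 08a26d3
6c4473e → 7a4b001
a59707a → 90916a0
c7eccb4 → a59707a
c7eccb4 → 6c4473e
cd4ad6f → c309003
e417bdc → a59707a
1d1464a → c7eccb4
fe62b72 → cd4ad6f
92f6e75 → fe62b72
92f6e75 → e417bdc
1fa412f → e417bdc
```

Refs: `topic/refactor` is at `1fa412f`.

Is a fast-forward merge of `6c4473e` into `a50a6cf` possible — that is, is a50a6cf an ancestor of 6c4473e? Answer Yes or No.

Yes

A fast-forward from a50a6cf to 6c4473e is possible iff a50a6cf is an ancestor of 6c4473e.
Ancestors of 6c4473e: {08a26d3, 6c4473e, 7a4b001, 8962b37, 9a394f2, a50a6cf, d2f9566}.
a50a6cf is among them, so fast-forward is possible.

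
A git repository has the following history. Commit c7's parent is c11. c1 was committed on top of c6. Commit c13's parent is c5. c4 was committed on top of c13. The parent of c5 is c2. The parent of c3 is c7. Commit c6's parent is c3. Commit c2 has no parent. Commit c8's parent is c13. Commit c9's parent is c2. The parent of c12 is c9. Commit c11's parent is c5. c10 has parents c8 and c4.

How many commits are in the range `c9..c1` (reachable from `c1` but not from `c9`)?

Reachable from c1: {c1, c11, c2, c3, c5, c6, c7}.
Reachable from c9: {c2, c9}.
In c1's history but not c9's: {c1, c11, c3, c5, c6, c7} — 6 commits.

6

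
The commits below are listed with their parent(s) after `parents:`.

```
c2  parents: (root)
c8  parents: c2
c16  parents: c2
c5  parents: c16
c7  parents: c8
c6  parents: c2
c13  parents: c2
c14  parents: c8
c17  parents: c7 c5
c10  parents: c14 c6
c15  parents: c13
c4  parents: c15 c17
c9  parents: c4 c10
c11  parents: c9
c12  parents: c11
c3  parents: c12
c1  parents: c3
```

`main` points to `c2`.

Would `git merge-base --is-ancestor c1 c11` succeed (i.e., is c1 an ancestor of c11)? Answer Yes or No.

Ancestors of c11: {c10, c11, c13, c14, c15, c16, c17, c2, c4, c5, c6, c7, c8, c9}.
c1 is not in that set, so it is not an ancestor of c11.

No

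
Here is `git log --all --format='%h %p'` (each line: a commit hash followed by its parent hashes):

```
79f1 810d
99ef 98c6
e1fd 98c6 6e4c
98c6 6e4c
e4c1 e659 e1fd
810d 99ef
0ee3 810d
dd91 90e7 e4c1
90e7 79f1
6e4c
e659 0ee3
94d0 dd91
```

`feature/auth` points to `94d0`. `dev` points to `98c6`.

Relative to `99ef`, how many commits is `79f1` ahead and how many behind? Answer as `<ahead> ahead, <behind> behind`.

2 ahead, 0 behind

Reachable from 79f1: {6e4c, 79f1, 810d, 98c6, 99ef}.
Reachable from 99ef: {6e4c, 98c6, 99ef}.
Only in 79f1's history (ahead): {79f1, 810d} — 2.
Only in 99ef's history (behind): {} — 0.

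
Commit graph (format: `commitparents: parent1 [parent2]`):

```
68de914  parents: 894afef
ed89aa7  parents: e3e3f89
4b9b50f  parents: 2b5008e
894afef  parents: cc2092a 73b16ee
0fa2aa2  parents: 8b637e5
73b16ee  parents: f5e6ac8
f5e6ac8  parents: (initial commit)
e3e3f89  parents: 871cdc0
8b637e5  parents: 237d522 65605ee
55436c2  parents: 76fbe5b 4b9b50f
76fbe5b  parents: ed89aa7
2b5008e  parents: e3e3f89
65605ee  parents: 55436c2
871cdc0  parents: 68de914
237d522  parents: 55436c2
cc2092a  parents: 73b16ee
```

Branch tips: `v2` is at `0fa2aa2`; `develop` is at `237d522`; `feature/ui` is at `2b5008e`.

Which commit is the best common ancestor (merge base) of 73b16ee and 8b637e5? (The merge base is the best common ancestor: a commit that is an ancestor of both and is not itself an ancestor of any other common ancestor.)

73b16ee

Ancestors of 73b16ee: {73b16ee, f5e6ac8}.
Ancestors of 8b637e5: {237d522, 2b5008e, 4b9b50f, 55436c2, 65605ee, 68de914, 73b16ee, 76fbe5b, 871cdc0, 894afef, 8b637e5, cc2092a, e3e3f89, ed89aa7, f5e6ac8}.
Common ancestors: {73b16ee, f5e6ac8}.
Among these, 73b16ee is not an ancestor of any other common ancestor — it is the merge base.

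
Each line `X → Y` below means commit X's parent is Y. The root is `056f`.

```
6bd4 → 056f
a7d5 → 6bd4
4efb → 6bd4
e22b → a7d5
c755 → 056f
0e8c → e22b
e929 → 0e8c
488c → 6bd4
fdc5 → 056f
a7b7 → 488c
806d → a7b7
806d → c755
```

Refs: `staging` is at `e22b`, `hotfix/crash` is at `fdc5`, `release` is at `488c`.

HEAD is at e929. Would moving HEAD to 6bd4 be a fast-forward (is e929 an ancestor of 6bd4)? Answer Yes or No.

A fast-forward from e929 to 6bd4 is possible iff e929 is an ancestor of 6bd4.
Ancestors of 6bd4: {056f, 6bd4}.
e929 is not among them, so fast-forward is not possible.

No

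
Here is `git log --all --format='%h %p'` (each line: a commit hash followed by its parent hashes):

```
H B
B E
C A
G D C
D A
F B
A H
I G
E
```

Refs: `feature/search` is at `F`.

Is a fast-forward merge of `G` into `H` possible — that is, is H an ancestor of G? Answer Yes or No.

A fast-forward from H to G is possible iff H is an ancestor of G.
Ancestors of G: {A, B, C, D, E, G, H}.
H is among them, so fast-forward is possible.

Yes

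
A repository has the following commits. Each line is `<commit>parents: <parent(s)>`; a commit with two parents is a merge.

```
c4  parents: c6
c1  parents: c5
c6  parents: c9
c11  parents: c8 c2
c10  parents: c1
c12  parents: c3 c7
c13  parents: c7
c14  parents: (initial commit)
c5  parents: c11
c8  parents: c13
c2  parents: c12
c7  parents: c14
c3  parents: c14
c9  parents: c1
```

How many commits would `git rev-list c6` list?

Walking parent pointers from c6: reachable set = {c1, c11, c12, c13, c14, c2, c3, c5, c6, c7, c8, c9}.
That is 12 commits.

12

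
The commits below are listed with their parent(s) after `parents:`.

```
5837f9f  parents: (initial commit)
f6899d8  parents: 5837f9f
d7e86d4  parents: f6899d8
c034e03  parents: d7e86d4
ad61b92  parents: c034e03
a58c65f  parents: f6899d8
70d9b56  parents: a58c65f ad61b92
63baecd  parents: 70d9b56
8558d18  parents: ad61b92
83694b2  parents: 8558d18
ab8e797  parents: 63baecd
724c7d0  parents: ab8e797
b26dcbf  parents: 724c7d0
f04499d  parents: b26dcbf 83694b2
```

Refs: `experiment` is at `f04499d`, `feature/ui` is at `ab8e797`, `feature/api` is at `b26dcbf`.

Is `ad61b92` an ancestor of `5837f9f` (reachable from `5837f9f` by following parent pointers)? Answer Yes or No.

Ancestors of 5837f9f: {5837f9f}.
ad61b92 is not in that set, so it is not an ancestor of 5837f9f.

No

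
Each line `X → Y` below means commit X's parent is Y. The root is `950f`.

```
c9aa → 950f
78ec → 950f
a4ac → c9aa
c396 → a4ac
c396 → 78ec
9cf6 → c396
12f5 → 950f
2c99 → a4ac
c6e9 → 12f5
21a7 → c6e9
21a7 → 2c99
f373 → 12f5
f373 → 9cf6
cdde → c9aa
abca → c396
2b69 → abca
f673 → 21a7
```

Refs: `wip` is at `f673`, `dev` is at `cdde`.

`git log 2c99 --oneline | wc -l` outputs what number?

4

Walking parent pointers from 2c99: reachable set = {2c99, 950f, a4ac, c9aa}.
That is 4 commits.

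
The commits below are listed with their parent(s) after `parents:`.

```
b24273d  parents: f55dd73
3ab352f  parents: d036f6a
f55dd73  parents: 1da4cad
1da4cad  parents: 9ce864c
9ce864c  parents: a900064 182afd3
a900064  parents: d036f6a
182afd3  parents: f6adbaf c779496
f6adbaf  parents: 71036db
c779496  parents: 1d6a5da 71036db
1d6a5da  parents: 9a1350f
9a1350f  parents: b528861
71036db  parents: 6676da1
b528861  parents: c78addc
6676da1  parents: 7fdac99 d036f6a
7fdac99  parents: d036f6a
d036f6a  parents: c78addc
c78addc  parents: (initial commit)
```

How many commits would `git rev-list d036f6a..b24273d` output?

14

Reachable from b24273d: {182afd3, 1d6a5da, 1da4cad, 6676da1, 71036db, 7fdac99, 9a1350f, 9ce864c, a900064, b24273d, b528861, c779496, c78addc, d036f6a, f55dd73, f6adbaf}.
Reachable from d036f6a: {c78addc, d036f6a}.
In b24273d's history but not d036f6a's: {182afd3, 1d6a5da, 1da4cad, 6676da1, 71036db, 7fdac99, 9a1350f, 9ce864c, a900064, b24273d, b528861, c779496, f55dd73, f6adbaf} — 14 commits.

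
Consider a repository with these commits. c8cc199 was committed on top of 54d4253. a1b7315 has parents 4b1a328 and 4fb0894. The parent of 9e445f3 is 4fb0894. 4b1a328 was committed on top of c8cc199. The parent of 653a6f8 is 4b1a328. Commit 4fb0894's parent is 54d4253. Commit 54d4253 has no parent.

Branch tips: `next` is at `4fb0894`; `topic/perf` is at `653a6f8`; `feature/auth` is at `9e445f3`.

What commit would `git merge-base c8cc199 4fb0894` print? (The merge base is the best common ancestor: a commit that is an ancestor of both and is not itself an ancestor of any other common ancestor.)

54d4253

Ancestors of c8cc199: {54d4253, c8cc199}.
Ancestors of 4fb0894: {4fb0894, 54d4253}.
Common ancestors: {54d4253}.
The only common ancestor is 54d4253, so it is the merge base.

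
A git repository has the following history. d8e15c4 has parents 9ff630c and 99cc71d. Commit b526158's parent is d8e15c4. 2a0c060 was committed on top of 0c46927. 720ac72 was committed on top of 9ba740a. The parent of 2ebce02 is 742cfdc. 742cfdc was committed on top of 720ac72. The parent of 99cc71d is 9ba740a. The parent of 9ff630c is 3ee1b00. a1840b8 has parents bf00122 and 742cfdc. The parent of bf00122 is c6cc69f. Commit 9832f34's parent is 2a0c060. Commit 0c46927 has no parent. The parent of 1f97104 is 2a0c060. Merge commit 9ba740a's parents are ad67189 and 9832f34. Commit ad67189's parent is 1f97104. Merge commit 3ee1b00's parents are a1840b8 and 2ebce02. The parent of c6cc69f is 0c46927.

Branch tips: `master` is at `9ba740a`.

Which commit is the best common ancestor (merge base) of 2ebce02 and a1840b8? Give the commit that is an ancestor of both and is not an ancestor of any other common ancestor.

742cfdc

Ancestors of 2ebce02: {0c46927, 1f97104, 2a0c060, 2ebce02, 720ac72, 742cfdc, 9832f34, 9ba740a, ad67189}.
Ancestors of a1840b8: {0c46927, 1f97104, 2a0c060, 720ac72, 742cfdc, 9832f34, 9ba740a, a1840b8, ad67189, bf00122, c6cc69f}.
Common ancestors: {0c46927, 1f97104, 2a0c060, 720ac72, 742cfdc, 9832f34, 9ba740a, ad67189}.
Among these, 742cfdc is not an ancestor of any other common ancestor — it is the merge base.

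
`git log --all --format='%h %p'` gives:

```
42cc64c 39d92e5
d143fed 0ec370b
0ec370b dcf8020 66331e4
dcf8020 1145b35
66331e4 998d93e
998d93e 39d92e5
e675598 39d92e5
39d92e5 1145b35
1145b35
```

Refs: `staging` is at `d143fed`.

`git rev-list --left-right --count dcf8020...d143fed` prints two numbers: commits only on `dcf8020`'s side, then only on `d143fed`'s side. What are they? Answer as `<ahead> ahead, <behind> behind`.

0 ahead, 5 behind

Reachable from dcf8020: {1145b35, dcf8020}.
Reachable from d143fed: {0ec370b, 1145b35, 39d92e5, 66331e4, 998d93e, d143fed, dcf8020}.
Only in dcf8020's history (ahead): {} — 0.
Only in d143fed's history (behind): {0ec370b, 39d92e5, 66331e4, 998d93e, d143fed} — 5.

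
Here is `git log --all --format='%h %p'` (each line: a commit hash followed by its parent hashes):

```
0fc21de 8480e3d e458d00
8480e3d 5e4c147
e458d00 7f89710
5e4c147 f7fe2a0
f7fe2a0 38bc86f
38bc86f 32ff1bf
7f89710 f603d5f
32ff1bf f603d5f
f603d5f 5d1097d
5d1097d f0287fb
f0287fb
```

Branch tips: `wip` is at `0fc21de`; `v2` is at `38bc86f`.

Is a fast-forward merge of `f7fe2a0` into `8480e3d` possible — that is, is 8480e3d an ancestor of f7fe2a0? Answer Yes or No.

No

A fast-forward from 8480e3d to f7fe2a0 is possible iff 8480e3d is an ancestor of f7fe2a0.
Ancestors of f7fe2a0: {32ff1bf, 38bc86f, 5d1097d, f0287fb, f603d5f, f7fe2a0}.
8480e3d is not among them, so fast-forward is not possible.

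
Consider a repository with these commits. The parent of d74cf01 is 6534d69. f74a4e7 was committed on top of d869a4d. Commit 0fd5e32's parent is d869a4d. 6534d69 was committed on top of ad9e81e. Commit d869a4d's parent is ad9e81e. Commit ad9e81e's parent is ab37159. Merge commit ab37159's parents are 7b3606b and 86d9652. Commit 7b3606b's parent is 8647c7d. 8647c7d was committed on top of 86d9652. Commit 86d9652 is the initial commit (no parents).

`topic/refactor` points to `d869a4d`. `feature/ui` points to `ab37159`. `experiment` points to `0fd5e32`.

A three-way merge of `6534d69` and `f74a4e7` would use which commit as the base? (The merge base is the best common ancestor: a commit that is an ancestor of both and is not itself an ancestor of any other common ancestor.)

ad9e81e

Ancestors of 6534d69: {6534d69, 7b3606b, 8647c7d, 86d9652, ab37159, ad9e81e}.
Ancestors of f74a4e7: {7b3606b, 8647c7d, 86d9652, ab37159, ad9e81e, d869a4d, f74a4e7}.
Common ancestors: {7b3606b, 8647c7d, 86d9652, ab37159, ad9e81e}.
Among these, ad9e81e is not an ancestor of any other common ancestor — it is the merge base.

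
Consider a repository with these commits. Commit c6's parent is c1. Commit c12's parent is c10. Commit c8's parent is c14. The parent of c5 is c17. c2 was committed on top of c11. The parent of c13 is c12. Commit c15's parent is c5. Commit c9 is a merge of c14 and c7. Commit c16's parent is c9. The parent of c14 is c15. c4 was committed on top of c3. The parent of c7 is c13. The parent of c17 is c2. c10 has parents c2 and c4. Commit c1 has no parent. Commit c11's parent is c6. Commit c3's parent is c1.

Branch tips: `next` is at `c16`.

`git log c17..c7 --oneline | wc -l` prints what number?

Reachable from c7: {c1, c10, c11, c12, c13, c2, c3, c4, c6, c7}.
Reachable from c17: {c1, c11, c17, c2, c6}.
In c7's history but not c17's: {c10, c12, c13, c3, c4, c7} — 6 commits.

6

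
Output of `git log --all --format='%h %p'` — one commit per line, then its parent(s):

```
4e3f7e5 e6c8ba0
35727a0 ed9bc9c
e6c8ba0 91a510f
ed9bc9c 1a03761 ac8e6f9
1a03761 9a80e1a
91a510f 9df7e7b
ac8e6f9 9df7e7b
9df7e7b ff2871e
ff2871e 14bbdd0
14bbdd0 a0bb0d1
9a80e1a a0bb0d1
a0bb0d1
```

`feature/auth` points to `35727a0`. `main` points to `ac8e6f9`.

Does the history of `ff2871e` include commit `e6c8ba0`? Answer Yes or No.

Ancestors of ff2871e: {14bbdd0, a0bb0d1, ff2871e}.
e6c8ba0 is not in that set, so it is not an ancestor of ff2871e.

No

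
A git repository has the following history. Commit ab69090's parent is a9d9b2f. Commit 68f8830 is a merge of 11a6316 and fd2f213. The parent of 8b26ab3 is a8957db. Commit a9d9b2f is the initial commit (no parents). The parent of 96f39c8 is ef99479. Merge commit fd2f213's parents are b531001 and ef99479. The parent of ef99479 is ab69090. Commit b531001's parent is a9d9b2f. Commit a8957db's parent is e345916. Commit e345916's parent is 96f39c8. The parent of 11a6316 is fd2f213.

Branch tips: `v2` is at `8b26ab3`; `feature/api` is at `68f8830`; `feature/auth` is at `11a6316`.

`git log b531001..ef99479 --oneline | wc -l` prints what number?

2

Reachable from ef99479: {a9d9b2f, ab69090, ef99479}.
Reachable from b531001: {a9d9b2f, b531001}.
In ef99479's history but not b531001's: {ab69090, ef99479} — 2 commits.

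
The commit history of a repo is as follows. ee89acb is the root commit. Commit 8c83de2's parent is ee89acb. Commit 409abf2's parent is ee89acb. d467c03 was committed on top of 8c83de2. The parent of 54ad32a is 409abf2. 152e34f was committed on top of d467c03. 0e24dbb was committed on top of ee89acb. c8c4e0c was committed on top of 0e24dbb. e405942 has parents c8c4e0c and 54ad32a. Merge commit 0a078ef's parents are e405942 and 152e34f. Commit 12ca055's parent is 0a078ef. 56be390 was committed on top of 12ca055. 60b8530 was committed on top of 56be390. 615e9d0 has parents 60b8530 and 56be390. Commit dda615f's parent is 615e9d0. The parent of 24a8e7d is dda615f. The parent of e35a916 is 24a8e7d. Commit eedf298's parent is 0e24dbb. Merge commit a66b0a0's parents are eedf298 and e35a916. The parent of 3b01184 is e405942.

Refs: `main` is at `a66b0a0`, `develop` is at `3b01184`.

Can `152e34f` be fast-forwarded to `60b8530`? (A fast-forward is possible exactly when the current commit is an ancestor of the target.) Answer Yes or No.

Yes

A fast-forward from 152e34f to 60b8530 is possible iff 152e34f is an ancestor of 60b8530.
Ancestors of 60b8530: {0a078ef, 0e24dbb, 12ca055, 152e34f, 409abf2, 54ad32a, 56be390, 60b8530, 8c83de2, c8c4e0c, d467c03, e405942, ee89acb}.
152e34f is among them, so fast-forward is possible.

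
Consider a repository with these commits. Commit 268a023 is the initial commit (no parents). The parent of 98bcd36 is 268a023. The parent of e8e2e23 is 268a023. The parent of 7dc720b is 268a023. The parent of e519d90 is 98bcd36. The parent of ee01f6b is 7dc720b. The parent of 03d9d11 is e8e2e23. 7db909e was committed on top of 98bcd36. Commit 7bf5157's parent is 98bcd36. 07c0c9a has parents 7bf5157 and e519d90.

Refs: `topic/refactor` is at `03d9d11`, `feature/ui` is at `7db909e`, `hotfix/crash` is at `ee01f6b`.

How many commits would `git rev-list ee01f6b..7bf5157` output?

Reachable from 7bf5157: {268a023, 7bf5157, 98bcd36}.
Reachable from ee01f6b: {268a023, 7dc720b, ee01f6b}.
In 7bf5157's history but not ee01f6b's: {7bf5157, 98bcd36} — 2 commits.

2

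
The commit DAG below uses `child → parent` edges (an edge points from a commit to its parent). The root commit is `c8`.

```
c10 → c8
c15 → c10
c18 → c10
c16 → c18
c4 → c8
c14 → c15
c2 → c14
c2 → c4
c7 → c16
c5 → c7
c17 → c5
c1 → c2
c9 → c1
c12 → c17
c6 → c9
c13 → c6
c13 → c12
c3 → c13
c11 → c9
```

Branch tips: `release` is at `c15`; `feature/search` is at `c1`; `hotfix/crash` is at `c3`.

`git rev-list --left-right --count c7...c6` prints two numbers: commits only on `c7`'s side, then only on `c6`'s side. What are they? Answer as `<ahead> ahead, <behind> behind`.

3 ahead, 7 behind

Reachable from c7: {c10, c16, c18, c7, c8}.
Reachable from c6: {c1, c10, c14, c15, c2, c4, c6, c8, c9}.
Only in c7's history (ahead): {c16, c18, c7} — 3.
Only in c6's history (behind): {c1, c14, c15, c2, c4, c6, c9} — 7.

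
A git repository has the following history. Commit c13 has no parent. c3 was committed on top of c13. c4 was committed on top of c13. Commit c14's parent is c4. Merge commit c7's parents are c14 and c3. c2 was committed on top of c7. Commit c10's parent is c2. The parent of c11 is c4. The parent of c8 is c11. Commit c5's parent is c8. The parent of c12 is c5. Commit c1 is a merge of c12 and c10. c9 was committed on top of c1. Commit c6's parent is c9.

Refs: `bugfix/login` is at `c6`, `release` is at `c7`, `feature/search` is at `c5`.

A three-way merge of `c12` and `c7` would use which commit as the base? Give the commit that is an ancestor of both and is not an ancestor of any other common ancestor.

Ancestors of c12: {c11, c12, c13, c4, c5, c8}.
Ancestors of c7: {c13, c14, c3, c4, c7}.
Common ancestors: {c13, c4}.
Among these, c4 is not an ancestor of any other common ancestor — it is the merge base.

c4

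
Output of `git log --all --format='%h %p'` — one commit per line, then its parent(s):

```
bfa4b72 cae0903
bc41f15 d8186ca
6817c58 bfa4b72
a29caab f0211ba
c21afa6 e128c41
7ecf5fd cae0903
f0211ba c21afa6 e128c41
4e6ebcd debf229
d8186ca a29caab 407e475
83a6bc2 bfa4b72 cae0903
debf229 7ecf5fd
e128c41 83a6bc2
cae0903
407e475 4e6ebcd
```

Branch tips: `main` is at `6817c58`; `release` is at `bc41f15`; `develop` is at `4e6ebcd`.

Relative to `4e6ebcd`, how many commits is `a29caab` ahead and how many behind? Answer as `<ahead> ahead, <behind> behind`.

Reachable from a29caab: {83a6bc2, a29caab, bfa4b72, c21afa6, cae0903, e128c41, f0211ba}.
Reachable from 4e6ebcd: {4e6ebcd, 7ecf5fd, cae0903, debf229}.
Only in a29caab's history (ahead): {83a6bc2, a29caab, bfa4b72, c21afa6, e128c41, f0211ba} — 6.
Only in 4e6ebcd's history (behind): {4e6ebcd, 7ecf5fd, debf229} — 3.

6 ahead, 3 behind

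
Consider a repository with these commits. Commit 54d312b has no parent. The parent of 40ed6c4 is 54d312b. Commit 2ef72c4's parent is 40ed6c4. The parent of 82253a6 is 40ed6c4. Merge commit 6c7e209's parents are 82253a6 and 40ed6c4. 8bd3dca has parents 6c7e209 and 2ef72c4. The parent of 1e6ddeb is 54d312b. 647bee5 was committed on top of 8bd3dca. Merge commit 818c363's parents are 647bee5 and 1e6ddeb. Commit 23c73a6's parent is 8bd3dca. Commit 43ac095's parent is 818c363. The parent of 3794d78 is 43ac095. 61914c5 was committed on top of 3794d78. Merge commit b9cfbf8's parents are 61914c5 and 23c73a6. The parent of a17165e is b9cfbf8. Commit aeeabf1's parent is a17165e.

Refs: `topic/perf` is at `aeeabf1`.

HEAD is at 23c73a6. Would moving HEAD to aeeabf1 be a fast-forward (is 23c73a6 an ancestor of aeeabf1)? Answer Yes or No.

Yes

A fast-forward from 23c73a6 to aeeabf1 is possible iff 23c73a6 is an ancestor of aeeabf1.
Ancestors of aeeabf1: {1e6ddeb, 23c73a6, 2ef72c4, 3794d78, 40ed6c4, 43ac095, 54d312b, 61914c5, 647bee5, 6c7e209, 818c363, 82253a6, 8bd3dca, a17165e, aeeabf1, b9cfbf8}.
23c73a6 is among them, so fast-forward is possible.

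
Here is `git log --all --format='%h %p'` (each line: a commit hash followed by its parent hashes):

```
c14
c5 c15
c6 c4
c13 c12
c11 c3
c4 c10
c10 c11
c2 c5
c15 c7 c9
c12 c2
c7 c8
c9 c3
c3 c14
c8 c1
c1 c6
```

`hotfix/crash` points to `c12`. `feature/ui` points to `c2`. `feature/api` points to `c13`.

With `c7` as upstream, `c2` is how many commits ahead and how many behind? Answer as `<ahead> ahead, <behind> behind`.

4 ahead, 0 behind

Reachable from c2: {c1, c10, c11, c14, c15, c2, c3, c4, c5, c6, c7, c8, c9}.
Reachable from c7: {c1, c10, c11, c14, c3, c4, c6, c7, c8}.
Only in c2's history (ahead): {c15, c2, c5, c9} — 4.
Only in c7's history (behind): {} — 0.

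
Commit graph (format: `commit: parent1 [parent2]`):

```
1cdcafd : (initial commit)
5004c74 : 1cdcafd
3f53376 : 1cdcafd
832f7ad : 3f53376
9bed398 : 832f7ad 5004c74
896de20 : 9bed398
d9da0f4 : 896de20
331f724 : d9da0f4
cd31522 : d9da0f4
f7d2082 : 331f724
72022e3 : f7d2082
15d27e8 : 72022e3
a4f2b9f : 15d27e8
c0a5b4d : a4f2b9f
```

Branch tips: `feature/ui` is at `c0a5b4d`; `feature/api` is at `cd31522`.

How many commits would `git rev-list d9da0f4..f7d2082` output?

Reachable from f7d2082: {1cdcafd, 331f724, 3f53376, 5004c74, 832f7ad, 896de20, 9bed398, d9da0f4, f7d2082}.
Reachable from d9da0f4: {1cdcafd, 3f53376, 5004c74, 832f7ad, 896de20, 9bed398, d9da0f4}.
In f7d2082's history but not d9da0f4's: {331f724, f7d2082} — 2 commits.

2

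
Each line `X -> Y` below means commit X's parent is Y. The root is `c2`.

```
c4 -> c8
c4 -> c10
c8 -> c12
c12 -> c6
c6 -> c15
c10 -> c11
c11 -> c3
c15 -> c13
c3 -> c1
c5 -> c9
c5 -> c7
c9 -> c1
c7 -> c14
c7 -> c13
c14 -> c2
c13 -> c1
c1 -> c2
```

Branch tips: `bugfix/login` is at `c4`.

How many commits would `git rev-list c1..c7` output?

3

Reachable from c7: {c1, c13, c14, c2, c7}.
Reachable from c1: {c1, c2}.
In c7's history but not c1's: {c13, c14, c7} — 3 commits.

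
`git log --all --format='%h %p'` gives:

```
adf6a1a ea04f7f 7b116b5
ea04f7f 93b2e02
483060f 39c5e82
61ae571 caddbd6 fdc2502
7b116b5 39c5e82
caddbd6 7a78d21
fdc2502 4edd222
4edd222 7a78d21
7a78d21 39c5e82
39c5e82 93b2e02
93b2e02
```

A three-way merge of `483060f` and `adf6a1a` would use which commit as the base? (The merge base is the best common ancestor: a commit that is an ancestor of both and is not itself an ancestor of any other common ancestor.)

39c5e82

Ancestors of 483060f: {39c5e82, 483060f, 93b2e02}.
Ancestors of adf6a1a: {39c5e82, 7b116b5, 93b2e02, adf6a1a, ea04f7f}.
Common ancestors: {39c5e82, 93b2e02}.
Among these, 39c5e82 is not an ancestor of any other common ancestor — it is the merge base.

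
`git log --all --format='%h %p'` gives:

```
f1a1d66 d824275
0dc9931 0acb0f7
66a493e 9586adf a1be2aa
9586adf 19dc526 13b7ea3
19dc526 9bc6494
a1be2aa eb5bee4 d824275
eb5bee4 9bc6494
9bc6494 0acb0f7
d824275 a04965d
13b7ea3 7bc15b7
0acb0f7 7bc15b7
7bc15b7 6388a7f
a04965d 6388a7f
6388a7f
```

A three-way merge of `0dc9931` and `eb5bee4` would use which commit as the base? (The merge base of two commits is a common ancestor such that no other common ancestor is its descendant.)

Ancestors of 0dc9931: {0acb0f7, 0dc9931, 6388a7f, 7bc15b7}.
Ancestors of eb5bee4: {0acb0f7, 6388a7f, 7bc15b7, 9bc6494, eb5bee4}.
Common ancestors: {0acb0f7, 6388a7f, 7bc15b7}.
Among these, 0acb0f7 is not an ancestor of any other common ancestor — it is the merge base.

0acb0f7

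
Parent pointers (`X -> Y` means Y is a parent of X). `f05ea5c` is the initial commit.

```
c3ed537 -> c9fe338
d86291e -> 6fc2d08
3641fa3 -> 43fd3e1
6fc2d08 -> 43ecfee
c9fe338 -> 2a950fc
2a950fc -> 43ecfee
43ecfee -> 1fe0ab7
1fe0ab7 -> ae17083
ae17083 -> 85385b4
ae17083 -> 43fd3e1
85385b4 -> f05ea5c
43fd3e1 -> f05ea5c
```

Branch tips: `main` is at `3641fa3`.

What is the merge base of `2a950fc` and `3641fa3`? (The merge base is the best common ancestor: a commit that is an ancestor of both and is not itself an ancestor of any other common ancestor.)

43fd3e1

Ancestors of 2a950fc: {1fe0ab7, 2a950fc, 43ecfee, 43fd3e1, 85385b4, ae17083, f05ea5c}.
Ancestors of 3641fa3: {3641fa3, 43fd3e1, f05ea5c}.
Common ancestors: {43fd3e1, f05ea5c}.
Among these, 43fd3e1 is not an ancestor of any other common ancestor — it is the merge base.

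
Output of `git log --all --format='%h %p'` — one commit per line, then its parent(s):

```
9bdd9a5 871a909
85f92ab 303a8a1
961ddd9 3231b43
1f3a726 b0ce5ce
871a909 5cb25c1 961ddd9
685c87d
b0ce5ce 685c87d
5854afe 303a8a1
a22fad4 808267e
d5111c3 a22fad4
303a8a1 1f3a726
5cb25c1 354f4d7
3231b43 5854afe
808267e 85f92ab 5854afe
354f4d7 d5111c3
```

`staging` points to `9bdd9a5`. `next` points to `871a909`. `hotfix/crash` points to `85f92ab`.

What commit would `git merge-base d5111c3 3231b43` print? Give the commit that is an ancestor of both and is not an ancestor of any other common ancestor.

Ancestors of d5111c3: {1f3a726, 303a8a1, 5854afe, 685c87d, 808267e, 85f92ab, a22fad4, b0ce5ce, d5111c3}.
Ancestors of 3231b43: {1f3a726, 303a8a1, 3231b43, 5854afe, 685c87d, b0ce5ce}.
Common ancestors: {1f3a726, 303a8a1, 5854afe, 685c87d, b0ce5ce}.
Among these, 5854afe is not an ancestor of any other common ancestor — it is the merge base.

5854afe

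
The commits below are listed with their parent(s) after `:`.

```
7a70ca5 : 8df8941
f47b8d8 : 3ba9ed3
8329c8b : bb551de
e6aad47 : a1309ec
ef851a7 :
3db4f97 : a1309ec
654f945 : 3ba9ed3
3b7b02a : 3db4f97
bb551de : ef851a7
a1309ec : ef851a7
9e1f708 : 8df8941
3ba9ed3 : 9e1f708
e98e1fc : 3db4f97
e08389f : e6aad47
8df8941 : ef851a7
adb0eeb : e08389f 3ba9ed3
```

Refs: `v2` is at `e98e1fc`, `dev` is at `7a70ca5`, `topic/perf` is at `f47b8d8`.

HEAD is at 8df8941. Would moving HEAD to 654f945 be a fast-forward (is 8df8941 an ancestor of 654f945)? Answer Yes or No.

Yes

A fast-forward from 8df8941 to 654f945 is possible iff 8df8941 is an ancestor of 654f945.
Ancestors of 654f945: {3ba9ed3, 654f945, 8df8941, 9e1f708, ef851a7}.
8df8941 is among them, so fast-forward is possible.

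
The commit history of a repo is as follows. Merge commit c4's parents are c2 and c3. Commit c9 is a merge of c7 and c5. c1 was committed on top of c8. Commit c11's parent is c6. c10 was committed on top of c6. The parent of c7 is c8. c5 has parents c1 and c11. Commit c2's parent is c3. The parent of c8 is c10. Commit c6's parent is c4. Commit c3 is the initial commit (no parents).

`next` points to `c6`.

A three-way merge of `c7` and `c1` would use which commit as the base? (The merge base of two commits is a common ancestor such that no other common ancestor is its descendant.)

c8

Ancestors of c7: {c10, c2, c3, c4, c6, c7, c8}.
Ancestors of c1: {c1, c10, c2, c3, c4, c6, c8}.
Common ancestors: {c10, c2, c3, c4, c6, c8}.
Among these, c8 is not an ancestor of any other common ancestor — it is the merge base.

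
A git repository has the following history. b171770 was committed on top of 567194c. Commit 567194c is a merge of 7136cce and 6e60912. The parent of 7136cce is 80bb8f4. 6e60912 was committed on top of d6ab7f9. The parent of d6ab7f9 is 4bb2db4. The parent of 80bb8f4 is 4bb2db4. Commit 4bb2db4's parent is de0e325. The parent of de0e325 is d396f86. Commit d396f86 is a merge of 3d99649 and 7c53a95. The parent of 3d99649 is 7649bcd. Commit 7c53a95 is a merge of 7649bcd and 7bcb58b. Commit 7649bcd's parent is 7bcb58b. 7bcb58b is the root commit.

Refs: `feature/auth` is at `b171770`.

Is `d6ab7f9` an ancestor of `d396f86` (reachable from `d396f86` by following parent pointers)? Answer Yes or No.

Ancestors of d396f86: {3d99649, 7649bcd, 7bcb58b, 7c53a95, d396f86}.
d6ab7f9 is not in that set, so it is not an ancestor of d396f86.

No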